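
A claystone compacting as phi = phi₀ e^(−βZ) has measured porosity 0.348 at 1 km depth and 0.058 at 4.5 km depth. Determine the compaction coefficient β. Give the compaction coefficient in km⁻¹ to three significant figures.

0.512 km⁻¹

Athy: phi(Z) = phi₀ e^(−βZ) ⇒ phi₁/phi₂ = e^{β(Z₂−Z₁)} ⇒ β = ln(phi₁/phi₂)/(Z₂−Z₁)
β = ln(0.348/0.058) / (4.5 − 1) = ln(6) / 3.5 = 1.7918 / 3.5 = 0.5119 km⁻¹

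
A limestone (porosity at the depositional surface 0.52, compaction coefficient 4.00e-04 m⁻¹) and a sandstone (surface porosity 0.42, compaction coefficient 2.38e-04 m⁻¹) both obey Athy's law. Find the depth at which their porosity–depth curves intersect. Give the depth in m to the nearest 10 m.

Working in km (1 km = 1000 m; c in km⁻¹ = c in m⁻¹ × 1000):
Set φ₀ₐ e^(−cₐz) = φ₀ᵦ e^(−cᵦz) ⇒ ln(φ₀ₐ/φ₀ᵦ) = (cₐ − cᵦ)·z
z = ln(0.52/0.42) / (0.4 − 0.238) = 0.2136 / 0.162 = 1.318 km

1320 m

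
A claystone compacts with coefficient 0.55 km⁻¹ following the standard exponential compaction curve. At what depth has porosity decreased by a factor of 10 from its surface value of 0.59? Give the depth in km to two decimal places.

φ/φ₀ = 1/10 ⇒ exp(−k·Z) = 1/10 ⇒ Z = ln(10) / k
Z = 2.3026 / 0.55 = 4.187 km

4.19 km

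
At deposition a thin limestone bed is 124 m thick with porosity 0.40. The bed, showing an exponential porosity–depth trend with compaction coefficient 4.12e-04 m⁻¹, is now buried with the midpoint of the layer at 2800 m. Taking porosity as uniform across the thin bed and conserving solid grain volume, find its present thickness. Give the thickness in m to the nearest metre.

Working in km (1 km = 1000 m; β in km⁻¹ = β in m⁻¹ × 1000):
Porosity at 2.8 km: φ = 0.4·exp(−0.412×2.8) = 0.1262
Solid-volume conservation: h(1−φ) = h₀(1−φ₀) ⇒ h = h₀·(1−φ₀)/(1−φ)
h = 0.124 × (1 − 0.4)/(1 − 0.1262) = 0.124 × 0.6867 = 0.0851 km

85 m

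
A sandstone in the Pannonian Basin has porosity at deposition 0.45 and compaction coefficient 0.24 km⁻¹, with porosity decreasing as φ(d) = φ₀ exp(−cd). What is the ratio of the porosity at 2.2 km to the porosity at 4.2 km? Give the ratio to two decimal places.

φ(d₁)/φ(d₂) = e^(−c·d₁)/e^(−c·d₂) = e^{c(d₂−d₁)}
= exp(0.24 × 2) = exp(0.48) = 1.6161

1.62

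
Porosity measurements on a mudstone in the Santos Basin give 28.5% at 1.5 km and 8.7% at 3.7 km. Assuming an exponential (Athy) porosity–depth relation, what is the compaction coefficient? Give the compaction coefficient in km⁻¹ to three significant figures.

0.539 km⁻¹

Athy: φ(z) = φ₀ e^(−cz) ⇒ φ₁/φ₂ = e^{c(z₂−z₁)} ⇒ c = ln(φ₁/φ₂)/(z₂−z₁)
c = ln(0.285/0.087) / (3.7 − 1.5) = ln(3.276) / 2.2 = 1.1866 / 2.2 = 0.5394 km⁻¹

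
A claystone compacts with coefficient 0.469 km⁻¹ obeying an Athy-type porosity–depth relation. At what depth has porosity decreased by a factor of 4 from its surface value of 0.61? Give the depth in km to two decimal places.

2.96 km

phi/phi₀ = 1/4 ⇒ exp(−k·Z) = 1/4 ⇒ Z = ln(4) / k
Z = 1.3863 / 0.469 = 2.956 km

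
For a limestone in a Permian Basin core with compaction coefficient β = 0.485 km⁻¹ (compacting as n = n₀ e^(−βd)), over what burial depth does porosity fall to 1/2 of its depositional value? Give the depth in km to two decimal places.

n/n₀ = 1/2 ⇒ exp(−β·d) = 1/2 ⇒ d = ln(2) / β
d = 0.6931 / 0.485 = 1.429 km

1.43 km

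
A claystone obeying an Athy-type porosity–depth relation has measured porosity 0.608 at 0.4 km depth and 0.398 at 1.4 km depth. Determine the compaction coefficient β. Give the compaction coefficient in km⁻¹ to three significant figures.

Athy: phi(z) = phi₀ e^(−βz) ⇒ phi₁/phi₂ = e^{β(z₂−z₁)} ⇒ β = ln(phi₁/phi₂)/(z₂−z₁)
β = ln(0.608/0.398) / (1.4 − 0.4) = ln(1.528) / 1 = 0.4237 / 1 = 0.4237 km⁻¹

0.424 km⁻¹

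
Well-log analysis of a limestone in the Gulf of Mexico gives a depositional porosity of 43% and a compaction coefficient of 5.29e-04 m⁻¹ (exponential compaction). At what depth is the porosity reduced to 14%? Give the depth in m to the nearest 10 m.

Working in km (1 km = 1000 m; c in km⁻¹ = c in m⁻¹ × 1000):
Invert Athy's law: Z = ln(φ₀/φ) / c
Z = ln(0.43/0.14) / 0.529 = ln(3.071) / 0.529 = 1.1221 / 0.529 = 2.121 km

2120 m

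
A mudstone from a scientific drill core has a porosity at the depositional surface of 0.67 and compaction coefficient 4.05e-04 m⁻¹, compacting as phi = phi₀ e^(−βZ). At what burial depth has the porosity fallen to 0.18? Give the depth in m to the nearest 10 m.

Working in km (1 km = 1000 m; β in km⁻¹ = β in m⁻¹ × 1000):
Invert Athy's law: Z = ln(phi₀/phi) / β
Z = ln(0.67/0.18) / 0.405 = ln(3.722) / 0.405 = 1.3143 / 0.405 = 3.245 km

3250 m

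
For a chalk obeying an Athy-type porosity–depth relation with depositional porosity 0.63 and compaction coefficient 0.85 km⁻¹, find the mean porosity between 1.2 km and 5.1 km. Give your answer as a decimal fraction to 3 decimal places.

⟨φ⟩ = (1/(d₂−d₁)) ∫ φ₀ e^(−cd) dd = φ₀·(e^(−c·d₁) − e^(−c·d₂)) / (c·(d₂−d₁))
e^(−0.85×1.2) = 0.3606; e^(−0.85×5.1) = 0.0131
⟨φ⟩ = 0.63 × (0.3606 − 0.0131) / (0.85 × 3.9) = 0.63 × 0.1048 = 0.0660

0.066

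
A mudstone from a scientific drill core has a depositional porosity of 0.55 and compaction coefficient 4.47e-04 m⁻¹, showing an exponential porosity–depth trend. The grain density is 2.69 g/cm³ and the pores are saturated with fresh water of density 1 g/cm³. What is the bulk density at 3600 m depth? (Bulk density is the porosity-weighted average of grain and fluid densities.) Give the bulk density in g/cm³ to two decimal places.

Working in km (1 km = 1000 m; k in km⁻¹ = k in m⁻¹ × 1000):
Porosity at depth: phi = 0.55·exp(−0.447×3.6) = 0.55×0.2000 = 0.1100
Bulk density: ρ_b = (1−phi)ρ_g + phi·ρ_f = 0.8900×2.69 + 0.1100×1
       = 2.394 + 0.110 = 2.504 g/cm³

2.50 g/cm³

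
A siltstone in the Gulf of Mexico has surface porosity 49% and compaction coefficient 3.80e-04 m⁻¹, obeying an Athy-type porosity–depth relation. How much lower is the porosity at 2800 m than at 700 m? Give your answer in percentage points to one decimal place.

Working in km (1 km = 1000 m; β in km⁻¹ = β in m⁻¹ × 1000):
φ(0.7) = 0.49·e^(−0.38×0.7) = 0.3756
φ(2.8) = 0.49·e^(−0.38×2.8) = 0.1691
Δφ = 0.3756 − 0.1691 = 0.2065

20.6 percentage points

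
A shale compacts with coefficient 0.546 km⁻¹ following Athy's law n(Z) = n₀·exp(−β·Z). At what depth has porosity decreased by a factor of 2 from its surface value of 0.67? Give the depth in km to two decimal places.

1.27 km

n/n₀ = 1/2 ⇒ exp(−β·Z) = 1/2 ⇒ Z = ln(2) / β
Z = 0.6931 / 0.546 = 1.270 km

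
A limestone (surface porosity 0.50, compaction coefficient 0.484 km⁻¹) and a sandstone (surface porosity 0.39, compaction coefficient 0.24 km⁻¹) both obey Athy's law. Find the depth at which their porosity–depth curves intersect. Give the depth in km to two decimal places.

1.02 km

Set φ₀ₐ e^(−cₐz) = φ₀ᵦ e^(−cᵦz) ⇒ ln(φ₀ₐ/φ₀ᵦ) = (cₐ − cᵦ)·z
z = ln(0.5/0.39) / (0.484 − 0.24) = 0.2485 / 0.244 = 1.018 km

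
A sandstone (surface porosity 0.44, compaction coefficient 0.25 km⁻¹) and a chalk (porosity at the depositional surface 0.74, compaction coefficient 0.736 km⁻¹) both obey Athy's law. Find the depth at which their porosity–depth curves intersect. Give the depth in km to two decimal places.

Set φ₀ₐ e^(−kₐd) = φ₀ᵦ e^(−kᵦd) ⇒ ln(φ₀ₐ/φ₀ᵦ) = (kₐ − kᵦ)·d
d = ln(0.44/0.74) / (0.25 − 0.736) = -0.5199 / -0.486 = 1.070 km

1.07 km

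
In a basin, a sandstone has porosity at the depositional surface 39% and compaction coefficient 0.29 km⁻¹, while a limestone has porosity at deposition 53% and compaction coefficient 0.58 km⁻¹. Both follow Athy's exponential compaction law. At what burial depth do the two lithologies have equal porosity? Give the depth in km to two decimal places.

Set φ₀ₐ e^(−cₐd) = φ₀ᵦ e^(−cᵦd) ⇒ ln(φ₀ₐ/φ₀ᵦ) = (cₐ − cᵦ)·d
d = ln(0.39/0.53) / (0.29 − 0.58) = -0.3067 / -0.29 = 1.058 km

1.06 km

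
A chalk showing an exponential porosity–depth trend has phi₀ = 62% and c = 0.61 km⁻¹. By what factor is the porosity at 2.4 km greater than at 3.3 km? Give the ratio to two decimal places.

phi(Z₁)/phi(Z₂) = e^(−c·Z₁)/e^(−c·Z₂) = e^{c(Z₂−Z₁)}
= exp(0.61 × 0.9) = exp(0.549) = 1.7315

1.73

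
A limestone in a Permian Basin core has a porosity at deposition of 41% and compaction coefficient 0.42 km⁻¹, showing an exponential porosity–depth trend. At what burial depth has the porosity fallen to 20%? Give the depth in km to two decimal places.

1.71 km

Invert Athy's law: Z = ln(φ₀/φ) / β
Z = ln(0.41/0.2) / 0.42 = ln(2.05) / 0.42 = 0.7178 / 0.42 = 1.709 km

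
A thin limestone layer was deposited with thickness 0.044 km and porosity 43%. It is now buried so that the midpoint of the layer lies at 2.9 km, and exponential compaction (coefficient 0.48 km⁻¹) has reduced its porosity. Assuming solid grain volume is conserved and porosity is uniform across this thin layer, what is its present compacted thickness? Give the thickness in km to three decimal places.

Porosity at 2.9 km: n = 0.43·exp(−0.48×2.9) = 0.1069
Solid-volume conservation: h(1−n) = h₀(1−n₀) ⇒ h = h₀·(1−n₀)/(1−n)
h = 0.044 × (1 − 0.43)/(1 − 0.1069) = 0.044 × 0.6382 = 0.0281 km

0.028 km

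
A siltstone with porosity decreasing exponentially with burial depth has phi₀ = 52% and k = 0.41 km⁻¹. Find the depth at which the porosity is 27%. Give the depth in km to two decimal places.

Invert Athy's law: d = ln(phi₀/phi) / k
d = ln(0.52/0.27) / 0.41 = ln(1.926) / 0.41 = 0.6554 / 0.41 = 1.599 km

1.60 km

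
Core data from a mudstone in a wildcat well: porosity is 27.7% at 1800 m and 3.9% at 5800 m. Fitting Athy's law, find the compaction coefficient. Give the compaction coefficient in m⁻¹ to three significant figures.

0.000490 m⁻¹

Working in km (1 km = 1000 m; β in km⁻¹ = β in m⁻¹ × 1000):
Athy: phi(z) = phi₀ e^(−βz) ⇒ phi₁/phi₂ = e^{β(z₂−z₁)} ⇒ β = ln(phi₁/phi₂)/(z₂−z₁)
β = ln(0.277/0.039) / (5.8 − 1.8) = ln(7.103) / 4 = 1.9605 / 4 = 0.4901 km⁻¹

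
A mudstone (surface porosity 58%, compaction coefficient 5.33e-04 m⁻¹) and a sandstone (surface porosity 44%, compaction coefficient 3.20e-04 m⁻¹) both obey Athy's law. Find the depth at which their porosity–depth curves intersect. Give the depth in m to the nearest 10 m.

Working in km (1 km = 1000 m; c in km⁻¹ = c in m⁻¹ × 1000):
Set φ₀ₐ e^(−cₐz) = φ₀ᵦ e^(−cᵦz) ⇒ ln(φ₀ₐ/φ₀ᵦ) = (cₐ − cᵦ)·z
z = ln(0.58/0.44) / (0.533 − 0.32) = 0.2763 / 0.213 = 1.297 km

1300 m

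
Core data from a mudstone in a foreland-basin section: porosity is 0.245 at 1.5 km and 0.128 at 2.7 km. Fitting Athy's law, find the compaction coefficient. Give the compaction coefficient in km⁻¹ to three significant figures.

0.541 km⁻¹

Athy: n(Z) = n₀ e^(−βZ) ⇒ n₁/n₂ = e^{β(Z₂−Z₁)} ⇒ β = ln(n₁/n₂)/(Z₂−Z₁)
β = ln(0.245/0.128) / (2.7 − 1.5) = ln(1.914) / 1.2 = 0.6492 / 1.2 = 0.541 km⁻¹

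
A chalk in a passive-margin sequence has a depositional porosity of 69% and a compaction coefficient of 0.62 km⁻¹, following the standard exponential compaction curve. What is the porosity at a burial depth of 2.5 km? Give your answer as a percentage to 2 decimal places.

phi = phi₀·exp(−k·Z) = 0.69 × exp(−0.62 × 2.5) = 0.69 × exp(−1.55)
  = 0.69 × 0.2122 = 0.1465

14.65%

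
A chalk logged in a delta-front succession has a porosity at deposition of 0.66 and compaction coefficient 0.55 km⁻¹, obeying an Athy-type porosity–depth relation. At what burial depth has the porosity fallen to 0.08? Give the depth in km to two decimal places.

3.84 km

Invert Athy's law: Z = ln(phi₀/phi) / β
Z = ln(0.66/0.08) / 0.55 = ln(8.25) / 0.55 = 2.1102 / 0.55 = 3.837 km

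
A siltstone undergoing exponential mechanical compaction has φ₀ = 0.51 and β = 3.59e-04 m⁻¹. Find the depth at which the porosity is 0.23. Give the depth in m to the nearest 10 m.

Working in km (1 km = 1000 m; β in km⁻¹ = β in m⁻¹ × 1000):
Invert Athy's law: z = ln(φ₀/φ) / β
z = ln(0.51/0.23) / 0.359 = ln(2.217) / 0.359 = 0.7963 / 0.359 = 2.218 km

2220 m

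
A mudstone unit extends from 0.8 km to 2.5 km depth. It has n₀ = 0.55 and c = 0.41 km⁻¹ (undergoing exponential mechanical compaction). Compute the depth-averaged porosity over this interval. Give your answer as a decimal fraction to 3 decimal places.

0.285

⟨n⟩ = (1/(d₂−d₁)) ∫ n₀ e^(−cd) dd = n₀·(e^(−c·d₁) − e^(−c·d₂)) / (c·(d₂−d₁))
e^(−0.41×0.8) = 0.7204; e^(−0.41×2.5) = 0.3588
⟨n⟩ = 0.55 × (0.7204 − 0.3588) / (0.41 × 1.7) = 0.55 × 0.5187 = 0.2853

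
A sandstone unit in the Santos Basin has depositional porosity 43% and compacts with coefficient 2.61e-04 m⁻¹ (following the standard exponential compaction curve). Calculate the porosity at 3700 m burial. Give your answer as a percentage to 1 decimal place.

16.4%

Working in km (1 km = 1000 m; c in km⁻¹ = c in m⁻¹ × 1000):
phi = phi₀·exp(−c·d) = 0.43 × exp(−0.261 × 3.7) = 0.43 × exp(−0.9657)
  = 0.43 × 0.3807 = 0.1637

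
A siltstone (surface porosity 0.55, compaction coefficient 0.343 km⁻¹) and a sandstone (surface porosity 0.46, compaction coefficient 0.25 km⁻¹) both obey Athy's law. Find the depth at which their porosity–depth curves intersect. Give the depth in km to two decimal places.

Set phi₀ₐ e^(−kₐd) = phi₀ᵦ e^(−kᵦd) ⇒ ln(phi₀ₐ/phi₀ᵦ) = (kₐ − kᵦ)·d
d = ln(0.55/0.46) / (0.343 − 0.25) = 0.1787 / 0.093 = 1.921 km

1.92 km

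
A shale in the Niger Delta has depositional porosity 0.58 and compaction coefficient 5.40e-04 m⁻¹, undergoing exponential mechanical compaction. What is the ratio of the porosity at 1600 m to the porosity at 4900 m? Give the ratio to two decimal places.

5.94

Working in km (1 km = 1000 m; β in km⁻¹ = β in m⁻¹ × 1000):
phi(z₁)/phi(z₂) = e^(−β·z₁)/e^(−β·z₂) = e^{β(z₂−z₁)}
= exp(0.54 × 3.3) = exp(1.782) = 5.9417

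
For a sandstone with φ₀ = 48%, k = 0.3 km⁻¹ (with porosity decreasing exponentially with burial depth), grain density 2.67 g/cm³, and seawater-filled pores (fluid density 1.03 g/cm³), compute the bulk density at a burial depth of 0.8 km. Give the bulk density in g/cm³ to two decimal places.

2.05 g/cm³

Porosity at depth: φ = 0.48·exp(−0.3×0.8) = 0.48×0.7866 = 0.3776
Bulk density: ρ_b = (1−φ)ρ_g + φ·ρ_f = 0.6224×2.67 + 0.3776×1.03
       = 1.662 + 0.389 = 2.051 g/cm³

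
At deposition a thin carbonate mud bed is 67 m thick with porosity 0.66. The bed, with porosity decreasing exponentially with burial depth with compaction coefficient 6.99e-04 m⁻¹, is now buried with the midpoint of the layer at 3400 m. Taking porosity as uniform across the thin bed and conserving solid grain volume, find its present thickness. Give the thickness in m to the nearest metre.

24 m

Working in km (1 km = 1000 m; c in km⁻¹ = c in m⁻¹ × 1000):
Porosity at 3.4 km: phi = 0.66·exp(−0.699×3.4) = 0.0613
Solid-volume conservation: h(1−phi) = h₀(1−phi₀) ⇒ h = h₀·(1−phi₀)/(1−phi)
h = 0.067 × (1 − 0.66)/(1 − 0.0613) = 0.067 × 0.3622 = 0.0243 km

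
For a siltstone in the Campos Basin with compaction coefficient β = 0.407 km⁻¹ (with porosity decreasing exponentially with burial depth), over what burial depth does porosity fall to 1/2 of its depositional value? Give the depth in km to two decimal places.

n/n₀ = 1/2 ⇒ exp(−β·d) = 1/2 ⇒ d = ln(2) / β
d = 0.6931 / 0.407 = 1.703 km

1.70 km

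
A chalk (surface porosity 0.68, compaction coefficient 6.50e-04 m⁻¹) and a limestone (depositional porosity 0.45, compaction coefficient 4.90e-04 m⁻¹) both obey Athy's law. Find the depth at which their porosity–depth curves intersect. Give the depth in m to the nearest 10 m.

Working in km (1 km = 1000 m; β in km⁻¹ = β in m⁻¹ × 1000):
Set n₀ₐ e^(−βₐZ) = n₀ᵦ e^(−βᵦZ) ⇒ ln(n₀ₐ/n₀ᵦ) = (βₐ − βᵦ)·Z
Z = ln(0.68/0.45) / (0.65 − 0.49) = 0.4128 / 0.16 = 2.580 km

2580 m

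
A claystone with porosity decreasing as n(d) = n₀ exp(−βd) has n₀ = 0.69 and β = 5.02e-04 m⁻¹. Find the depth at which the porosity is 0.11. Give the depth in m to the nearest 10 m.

Working in km (1 km = 1000 m; β in km⁻¹ = β in m⁻¹ × 1000):
Invert Athy's law: d = ln(n₀/n) / β
d = ln(0.69/0.11) / 0.502 = ln(6.273) / 0.502 = 1.8362 / 0.502 = 3.658 km

3660 m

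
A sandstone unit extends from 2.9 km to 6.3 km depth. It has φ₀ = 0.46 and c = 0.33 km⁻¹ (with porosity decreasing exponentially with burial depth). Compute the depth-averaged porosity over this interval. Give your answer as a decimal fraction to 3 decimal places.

⟨φ⟩ = (1/(z₂−z₁)) ∫ φ₀ e^(−cz) dz = φ₀·(e^(−c·z₁) − e^(−c·z₂)) / (c·(z₂−z₁))
e^(−0.33×2.9) = 0.3840; e^(−0.33×6.3) = 0.1251
⟨φ⟩ = 0.46 × (0.3840 − 0.1251) / (0.33 × 3.4) = 0.46 × 0.2308 = 0.1062

0.106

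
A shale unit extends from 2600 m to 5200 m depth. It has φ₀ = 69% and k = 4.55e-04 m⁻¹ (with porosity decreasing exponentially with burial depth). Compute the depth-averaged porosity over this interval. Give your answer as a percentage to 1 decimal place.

12.4%

Working in km (1 km = 1000 m; k in km⁻¹ = k in m⁻¹ × 1000):
⟨φ⟩ = (1/(d₂−d₁)) ∫ φ₀ e^(−kd) dd = φ₀·(e^(−k·d₁) − e^(−k·d₂)) / (k·(d₂−d₁))
e^(−0.455×2.6) = 0.3064; e^(−0.455×5.2) = 0.0939
⟨φ⟩ = 0.69 × (0.3064 − 0.0939) / (0.455 × 2.6) = 0.69 × 0.1796 = 0.1239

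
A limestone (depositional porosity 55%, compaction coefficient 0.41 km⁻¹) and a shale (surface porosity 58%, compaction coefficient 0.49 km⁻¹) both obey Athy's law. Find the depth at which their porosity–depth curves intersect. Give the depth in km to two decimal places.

Set n₀ₐ e^(−kₐZ) = n₀ᵦ e^(−kᵦZ) ⇒ ln(n₀ₐ/n₀ᵦ) = (kₐ − kᵦ)·Z
Z = ln(0.55/0.58) / (0.41 − 0.49) = -0.0531 / -0.08 = 0.664 km

0.66 km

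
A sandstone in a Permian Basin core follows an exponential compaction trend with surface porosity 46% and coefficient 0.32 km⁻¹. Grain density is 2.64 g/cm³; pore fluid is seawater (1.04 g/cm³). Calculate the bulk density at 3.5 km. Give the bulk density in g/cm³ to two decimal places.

Porosity at depth: φ = 0.46·exp(−0.32×3.5) = 0.46×0.3263 = 0.1501
Bulk density: ρ_b = (1−φ)ρ_g + φ·ρ_f = 0.8499×2.64 + 0.1501×1.04
       = 2.244 + 0.156 = 2.400 g/cm³

2.40 g/cm³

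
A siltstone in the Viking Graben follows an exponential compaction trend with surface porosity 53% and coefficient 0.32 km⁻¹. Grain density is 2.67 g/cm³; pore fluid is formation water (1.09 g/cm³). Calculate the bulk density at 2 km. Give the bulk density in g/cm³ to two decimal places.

2.23 g/cm³

Porosity at depth: phi = 0.53·exp(−0.32×2) = 0.53×0.5273 = 0.2795
Bulk density: ρ_b = (1−phi)ρ_g + phi·ρ_f = 0.7205×2.67 + 0.2795×1.09
       = 1.924 + 0.305 = 2.228 g/cm³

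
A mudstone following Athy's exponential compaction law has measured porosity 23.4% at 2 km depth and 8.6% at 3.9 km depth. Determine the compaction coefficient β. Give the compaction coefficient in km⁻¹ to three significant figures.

Athy: phi(Z) = phi₀ e^(−βZ) ⇒ phi₁/phi₂ = e^{β(Z₂−Z₁)} ⇒ β = ln(phi₁/phi₂)/(Z₂−Z₁)
β = ln(0.234/0.086) / (3.9 − 2) = ln(2.721) / 1.9 = 1.0010 / 1.9 = 0.5268 km⁻¹

0.527 km⁻¹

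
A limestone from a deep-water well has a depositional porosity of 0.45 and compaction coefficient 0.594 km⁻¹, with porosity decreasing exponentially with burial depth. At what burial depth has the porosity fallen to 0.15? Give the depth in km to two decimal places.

1.85 km

Invert Athy's law: Z = ln(φ₀/φ) / β
Z = ln(0.45/0.15) / 0.594 = ln(3) / 0.594 = 1.0986 / 0.594 = 1.850 km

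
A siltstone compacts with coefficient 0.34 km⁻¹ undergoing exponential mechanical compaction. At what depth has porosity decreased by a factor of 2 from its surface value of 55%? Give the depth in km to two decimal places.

n/n₀ = 1/2 ⇒ exp(−β·Z) = 1/2 ⇒ Z = ln(2) / β
Z = 0.6931 / 0.34 = 2.039 km

2.04 km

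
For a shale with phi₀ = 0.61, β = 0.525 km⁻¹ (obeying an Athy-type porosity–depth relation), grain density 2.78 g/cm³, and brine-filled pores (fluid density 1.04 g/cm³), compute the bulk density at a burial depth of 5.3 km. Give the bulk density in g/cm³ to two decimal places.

2.71 g/cm³

Porosity at depth: phi = 0.61·exp(−0.525×5.3) = 0.61×0.0619 = 0.0377
Bulk density: ρ_b = (1−phi)ρ_g + phi·ρ_f = 0.9623×2.78 + 0.0377×1.04
       = 2.675 + 0.039 = 2.714 g/cm³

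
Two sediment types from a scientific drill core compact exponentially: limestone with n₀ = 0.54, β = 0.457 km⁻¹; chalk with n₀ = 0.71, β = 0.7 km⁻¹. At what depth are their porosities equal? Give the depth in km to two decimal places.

Set n₀ₐ e^(−βₐd) = n₀ᵦ e^(−βᵦd) ⇒ ln(n₀ₐ/n₀ᵦ) = (βₐ − βᵦ)·d
d = ln(0.54/0.71) / (0.457 − 0.7) = -0.2737 / -0.243 = 1.126 km

1.13 km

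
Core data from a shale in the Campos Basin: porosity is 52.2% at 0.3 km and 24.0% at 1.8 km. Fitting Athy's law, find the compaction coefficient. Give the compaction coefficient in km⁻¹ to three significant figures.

0.518 km⁻¹

Athy: φ(z) = φ₀ e^(−cz) ⇒ φ₁/φ₂ = e^{c(z₂−z₁)} ⇒ c = ln(φ₁/φ₂)/(z₂−z₁)
c = ln(0.522/0.24) / (1.8 − 0.3) = ln(2.175) / 1.5 = 0.7770 / 1.5 = 0.518 km⁻¹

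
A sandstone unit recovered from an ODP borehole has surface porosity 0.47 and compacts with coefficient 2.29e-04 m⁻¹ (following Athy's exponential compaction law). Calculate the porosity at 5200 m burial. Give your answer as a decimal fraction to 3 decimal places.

Working in km (1 km = 1000 m; β in km⁻¹ = β in m⁻¹ × 1000):
φ = φ₀·exp(−β·d) = 0.47 × exp(−0.229 × 5.2) = 0.47 × exp(−1.191)
  = 0.47 × 0.3040 = 0.1429

0.143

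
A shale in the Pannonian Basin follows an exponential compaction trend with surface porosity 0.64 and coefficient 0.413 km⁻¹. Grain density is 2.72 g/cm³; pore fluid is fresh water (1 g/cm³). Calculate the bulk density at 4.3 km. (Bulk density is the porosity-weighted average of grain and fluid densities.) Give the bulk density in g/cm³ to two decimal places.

Porosity at depth: phi = 0.64·exp(−0.413×4.3) = 0.64×0.1693 = 0.1084
Bulk density: ρ_b = (1−phi)ρ_g + phi·ρ_f = 0.8916×2.72 + 0.1084×1
       = 2.425 + 0.108 = 2.534 g/cm³

2.53 g/cm³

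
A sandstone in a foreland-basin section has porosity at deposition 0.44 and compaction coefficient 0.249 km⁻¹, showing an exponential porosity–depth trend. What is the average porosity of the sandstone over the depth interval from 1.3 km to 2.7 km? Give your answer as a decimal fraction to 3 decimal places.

⟨phi⟩ = (1/(Z₂−Z₁)) ∫ phi₀ e^(−βZ) dZ = phi₀·(e^(−β·Z₁) − e^(−β·Z₂)) / (β·(Z₂−Z₁))
e^(−0.249×1.3) = 0.7235; e^(−0.249×2.7) = 0.5105
⟨phi⟩ = 0.44 × (0.7235 − 0.5105) / (0.249 × 1.4) = 0.44 × 0.6108 = 0.2688

0.269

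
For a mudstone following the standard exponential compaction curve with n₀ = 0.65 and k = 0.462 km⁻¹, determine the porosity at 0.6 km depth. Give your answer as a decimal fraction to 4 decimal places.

n = n₀·exp(−k·d) = 0.65 × exp(−0.462 × 0.6) = 0.65 × exp(−0.2772)
  = 0.65 × 0.7579 = 0.4926

0.4926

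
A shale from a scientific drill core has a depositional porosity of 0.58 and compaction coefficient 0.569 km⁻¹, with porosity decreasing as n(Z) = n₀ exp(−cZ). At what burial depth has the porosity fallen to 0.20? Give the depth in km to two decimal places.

Invert Athy's law: Z = ln(n₀/n) / c
Z = ln(0.58/0.2) / 0.569 = ln(2.9) / 0.569 = 1.0647 / 0.569 = 1.871 km

1.87 km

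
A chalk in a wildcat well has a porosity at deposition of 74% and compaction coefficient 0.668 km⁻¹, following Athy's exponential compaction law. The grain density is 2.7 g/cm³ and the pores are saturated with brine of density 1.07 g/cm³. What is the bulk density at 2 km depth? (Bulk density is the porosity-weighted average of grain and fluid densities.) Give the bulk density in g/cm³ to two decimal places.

2.38 g/cm³

Porosity at depth: φ = 0.74·exp(−0.668×2) = 0.74×0.2629 = 0.1945
Bulk density: ρ_b = (1−φ)ρ_g + φ·ρ_f = 0.8055×2.7 + 0.1945×1.07
       = 2.175 + 0.208 = 2.383 g/cm³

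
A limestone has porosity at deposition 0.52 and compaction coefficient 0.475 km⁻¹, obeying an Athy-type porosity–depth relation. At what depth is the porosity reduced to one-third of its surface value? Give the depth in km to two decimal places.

2.31 km

n/n₀ = 1/3 ⇒ exp(−k·Z) = 1/3 ⇒ Z = ln(3) / k
Z = 1.0986 / 0.475 = 2.313 km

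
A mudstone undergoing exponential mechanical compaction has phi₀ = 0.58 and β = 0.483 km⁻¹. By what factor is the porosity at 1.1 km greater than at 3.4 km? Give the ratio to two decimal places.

phi(Z₁)/phi(Z₂) = e^(−β·Z₁)/e^(−β·Z₂) = e^{β(Z₂−Z₁)}
= exp(0.483 × 2.3) = exp(1.111) = 3.0371

3.04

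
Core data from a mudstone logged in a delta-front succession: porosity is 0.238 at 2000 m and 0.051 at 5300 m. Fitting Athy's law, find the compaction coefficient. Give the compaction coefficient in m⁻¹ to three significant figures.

0.000467 m⁻¹

Working in km (1 km = 1000 m; c in km⁻¹ = c in m⁻¹ × 1000):
Athy: n(z) = n₀ e^(−cz) ⇒ n₁/n₂ = e^{c(z₂−z₁)} ⇒ c = ln(n₁/n₂)/(z₂−z₁)
c = ln(0.238/0.051) / (5.3 − 2) = ln(4.667) / 3.3 = 1.5404 / 3.3 = 0.4668 km⁻¹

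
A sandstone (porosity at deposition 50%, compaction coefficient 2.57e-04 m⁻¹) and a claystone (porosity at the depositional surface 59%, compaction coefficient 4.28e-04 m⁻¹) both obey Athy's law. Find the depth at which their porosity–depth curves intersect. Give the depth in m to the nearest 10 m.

Working in km (1 km = 1000 m; k in km⁻¹ = k in m⁻¹ × 1000):
Set n₀ₐ e^(−kₐZ) = n₀ᵦ e^(−kᵦZ) ⇒ ln(n₀ₐ/n₀ᵦ) = (kₐ − kᵦ)·Z
Z = ln(0.5/0.59) / (0.257 − 0.428) = -0.1655 / -0.171 = 0.968 km

970 m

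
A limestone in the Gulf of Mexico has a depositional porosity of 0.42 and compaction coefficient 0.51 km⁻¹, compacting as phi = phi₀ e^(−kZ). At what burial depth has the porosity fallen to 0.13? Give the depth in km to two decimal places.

2.30 km

Invert Athy's law: Z = ln(phi₀/phi) / k
Z = ln(0.42/0.13) / 0.51 = ln(3.231) / 0.51 = 1.1727 / 0.51 = 2.299 km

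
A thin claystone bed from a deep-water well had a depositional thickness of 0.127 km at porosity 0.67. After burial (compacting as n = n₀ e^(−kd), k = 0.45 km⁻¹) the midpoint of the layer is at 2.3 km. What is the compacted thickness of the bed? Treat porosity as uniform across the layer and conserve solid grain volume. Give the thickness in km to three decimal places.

0.055 km

Porosity at 2.3 km: n = 0.67·exp(−0.45×2.3) = 0.2380
Solid-volume conservation: h(1−n) = h₀(1−n₀) ⇒ h = h₀·(1−n₀)/(1−n)
h = 0.127 × (1 − 0.67)/(1 − 0.2380) = 0.127 × 0.4331 = 0.0550 km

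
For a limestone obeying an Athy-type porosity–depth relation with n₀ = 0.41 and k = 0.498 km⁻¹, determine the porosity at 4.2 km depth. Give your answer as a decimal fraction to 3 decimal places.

n = n₀·exp(−k·d) = 0.41 × exp(−0.498 × 4.2) = 0.41 × exp(−2.092)
  = 0.41 × 0.1235 = 0.0506

0.051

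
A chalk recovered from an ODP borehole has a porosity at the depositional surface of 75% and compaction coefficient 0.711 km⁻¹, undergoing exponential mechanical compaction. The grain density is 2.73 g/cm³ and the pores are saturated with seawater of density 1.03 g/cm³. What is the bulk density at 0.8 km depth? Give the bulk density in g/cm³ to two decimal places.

Porosity at depth: phi = 0.75·exp(−0.711×0.8) = 0.75×0.5662 = 0.4247
Bulk density: ρ_b = (1−phi)ρ_g + phi·ρ_f = 0.5753×2.73 + 0.4247×1.03
       = 1.571 + 0.437 = 2.008 g/cm³

2.01 g/cm³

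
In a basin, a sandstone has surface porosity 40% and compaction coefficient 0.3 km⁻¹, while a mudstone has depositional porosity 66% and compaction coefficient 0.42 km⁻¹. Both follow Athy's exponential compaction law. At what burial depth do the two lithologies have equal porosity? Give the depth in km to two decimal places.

4.17 km

Set φ₀ₐ e^(−kₐd) = φ₀ᵦ e^(−kᵦd) ⇒ ln(φ₀ₐ/φ₀ᵦ) = (kₐ − kᵦ)·d
d = ln(0.4/0.66) / (0.3 − 0.42) = -0.5008 / -0.12 = 4.173 km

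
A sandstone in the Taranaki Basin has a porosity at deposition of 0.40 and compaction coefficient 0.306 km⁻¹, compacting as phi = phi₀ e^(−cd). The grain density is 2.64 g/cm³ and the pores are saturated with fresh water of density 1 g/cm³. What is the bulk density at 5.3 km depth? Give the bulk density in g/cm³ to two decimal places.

2.51 g/cm³

Porosity at depth: phi = 0.4·exp(−0.306×5.3) = 0.4×0.1975 = 0.0790
Bulk density: ρ_b = (1−phi)ρ_g + phi·ρ_f = 0.9210×2.64 + 0.0790×1
       = 2.431 + 0.079 = 2.510 g/cm³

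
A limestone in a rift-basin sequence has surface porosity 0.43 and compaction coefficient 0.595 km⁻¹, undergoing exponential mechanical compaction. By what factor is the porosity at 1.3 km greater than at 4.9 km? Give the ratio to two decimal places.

8.52

n(Z₁)/n(Z₂) = e^(−β·Z₁)/e^(−β·Z₂) = e^{β(Z₂−Z₁)}
= exp(0.595 × 3.6) = exp(2.142) = 8.5165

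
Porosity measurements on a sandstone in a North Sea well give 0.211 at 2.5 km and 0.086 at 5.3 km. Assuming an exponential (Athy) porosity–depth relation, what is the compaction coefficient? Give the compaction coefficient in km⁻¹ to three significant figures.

0.321 km⁻¹

Athy: phi(d) = phi₀ e^(−βd) ⇒ phi₁/phi₂ = e^{β(d₂−d₁)} ⇒ β = ln(phi₁/phi₂)/(d₂−d₁)
β = ln(0.211/0.086) / (5.3 − 2.5) = ln(2.453) / 2.8 = 0.8975 / 2.8 = 0.3205 km⁻¹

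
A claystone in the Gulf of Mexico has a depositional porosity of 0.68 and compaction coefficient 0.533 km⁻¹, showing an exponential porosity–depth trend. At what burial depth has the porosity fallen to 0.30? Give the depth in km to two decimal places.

1.54 km

Invert Athy's law: d = ln(n₀/n) / β
d = ln(0.68/0.3) / 0.533 = ln(2.267) / 0.533 = 0.8183 / 0.533 = 1.535 km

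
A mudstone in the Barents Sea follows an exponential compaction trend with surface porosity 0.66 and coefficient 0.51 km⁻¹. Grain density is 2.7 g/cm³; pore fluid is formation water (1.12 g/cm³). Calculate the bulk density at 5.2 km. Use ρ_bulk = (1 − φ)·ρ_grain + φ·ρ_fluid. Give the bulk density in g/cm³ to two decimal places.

2.63 g/cm³

Porosity at depth: φ = 0.66·exp(−0.51×5.2) = 0.66×0.0705 = 0.0465
Bulk density: ρ_b = (1−φ)ρ_g + φ·ρ_f = 0.9535×2.7 + 0.0465×1.12
       = 2.574 + 0.052 = 2.626 g/cm³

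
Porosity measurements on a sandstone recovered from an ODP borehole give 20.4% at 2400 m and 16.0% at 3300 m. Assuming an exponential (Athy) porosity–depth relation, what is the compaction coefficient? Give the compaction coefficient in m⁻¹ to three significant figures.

Working in km (1 km = 1000 m; β in km⁻¹ = β in m⁻¹ × 1000):
Athy: φ(d) = φ₀ e^(−βd) ⇒ φ₁/φ₂ = e^{β(d₂−d₁)} ⇒ β = ln(φ₁/φ₂)/(d₂−d₁)
β = ln(0.204/0.16) / (3.3 − 2.4) = ln(1.275) / 0.9 = 0.2429 / 0.9 = 0.2699 km⁻¹

0.000270 m⁻¹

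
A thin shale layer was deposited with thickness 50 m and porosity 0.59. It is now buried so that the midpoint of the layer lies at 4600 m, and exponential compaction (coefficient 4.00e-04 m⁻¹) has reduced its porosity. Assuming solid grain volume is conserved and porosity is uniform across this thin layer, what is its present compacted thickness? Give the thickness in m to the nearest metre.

23 m

Working in km (1 km = 1000 m; β in km⁻¹ = β in m⁻¹ × 1000):
Porosity at 4.6 km: φ = 0.59·exp(−0.4×4.6) = 0.0937
Solid-volume conservation: h(1−φ) = h₀(1−φ₀) ⇒ h = h₀·(1−φ₀)/(1−φ)
h = 0.05 × (1 − 0.59)/(1 − 0.0937) = 0.05 × 0.4524 = 0.0226 km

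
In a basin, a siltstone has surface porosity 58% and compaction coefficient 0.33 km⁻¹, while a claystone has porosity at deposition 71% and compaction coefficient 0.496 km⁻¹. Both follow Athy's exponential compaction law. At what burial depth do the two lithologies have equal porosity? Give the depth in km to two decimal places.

Set n₀ₐ e^(−cₐZ) = n₀ᵦ e^(−cᵦZ) ⇒ ln(n₀ₐ/n₀ᵦ) = (cₐ − cᵦ)·Z
Z = ln(0.58/0.71) / (0.33 − 0.496) = -0.2022 / -0.166 = 1.218 km

1.22 km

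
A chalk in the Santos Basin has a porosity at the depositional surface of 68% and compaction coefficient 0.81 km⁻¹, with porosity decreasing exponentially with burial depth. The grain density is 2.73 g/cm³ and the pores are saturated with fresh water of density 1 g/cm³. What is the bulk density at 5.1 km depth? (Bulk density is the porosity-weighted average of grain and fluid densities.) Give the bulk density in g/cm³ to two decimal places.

2.71 g/cm³

Porosity at depth: phi = 0.68·exp(−0.81×5.1) = 0.68×0.0161 = 0.0109
Bulk density: ρ_b = (1−phi)ρ_g + phi·ρ_f = 0.9891×2.73 + 0.0109×1
       = 2.700 + 0.011 = 2.711 g/cm³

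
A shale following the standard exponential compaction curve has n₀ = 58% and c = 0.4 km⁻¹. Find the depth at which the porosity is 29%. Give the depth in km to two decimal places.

1.73 km

Invert Athy's law: d = ln(n₀/n) / c
d = ln(0.58/0.29) / 0.4 = ln(2) / 0.4 = 0.6931 / 0.4 = 1.733 km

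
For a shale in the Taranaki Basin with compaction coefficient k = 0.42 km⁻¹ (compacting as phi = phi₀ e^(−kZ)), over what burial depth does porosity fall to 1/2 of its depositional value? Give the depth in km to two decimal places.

1.65 km

phi/phi₀ = 1/2 ⇒ exp(−k·Z) = 1/2 ⇒ Z = ln(2) / k
Z = 0.6931 / 0.42 = 1.650 km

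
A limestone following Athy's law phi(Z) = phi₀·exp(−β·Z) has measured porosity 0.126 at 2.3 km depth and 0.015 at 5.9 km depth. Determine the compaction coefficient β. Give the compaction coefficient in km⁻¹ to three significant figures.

0.591 km⁻¹

Athy: phi(Z) = phi₀ e^(−βZ) ⇒ phi₁/phi₂ = e^{β(Z₂−Z₁)} ⇒ β = ln(phi₁/phi₂)/(Z₂−Z₁)
β = ln(0.126/0.015) / (5.9 − 2.3) = ln(8.4) / 3.6 = 2.1282 / 3.6 = 0.5912 km⁻¹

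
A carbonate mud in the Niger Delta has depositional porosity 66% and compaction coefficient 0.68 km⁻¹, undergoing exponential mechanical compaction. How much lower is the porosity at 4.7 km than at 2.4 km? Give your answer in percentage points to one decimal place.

10.2 percentage points

φ(2.4) = 0.66·e^(−0.68×2.4) = 0.1291
φ(4.7) = 0.66·e^(−0.68×4.7) = 0.0270
Δφ = 0.1291 − 0.0270 = 0.1020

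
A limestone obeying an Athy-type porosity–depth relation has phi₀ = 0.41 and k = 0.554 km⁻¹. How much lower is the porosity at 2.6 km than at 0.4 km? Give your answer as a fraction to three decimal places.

0.231

phi(0.4) = 0.41·e^(−0.554×0.4) = 0.3285
phi(2.6) = 0.41·e^(−0.554×2.6) = 0.0971
Δphi = 0.3285 − 0.0971 = 0.2314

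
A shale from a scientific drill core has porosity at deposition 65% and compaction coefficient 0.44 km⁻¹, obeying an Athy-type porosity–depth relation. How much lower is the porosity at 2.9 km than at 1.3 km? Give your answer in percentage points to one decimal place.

18.5 percentage points

φ(1.3) = 0.65·e^(−0.44×1.3) = 0.3669
φ(2.9) = 0.65·e^(−0.44×2.9) = 0.1814
Δφ = 0.3669 − 0.1814 = 0.1854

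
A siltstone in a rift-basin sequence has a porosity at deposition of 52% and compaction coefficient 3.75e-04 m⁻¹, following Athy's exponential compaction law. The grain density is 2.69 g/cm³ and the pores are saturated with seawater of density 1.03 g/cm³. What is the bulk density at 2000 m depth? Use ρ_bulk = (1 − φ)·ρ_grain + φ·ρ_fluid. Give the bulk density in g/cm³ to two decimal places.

Working in km (1 km = 1000 m; β in km⁻¹ = β in m⁻¹ × 1000):
Porosity at depth: φ = 0.52·exp(−0.375×2) = 0.52×0.4724 = 0.2456
Bulk density: ρ_b = (1−φ)ρ_g + φ·ρ_f = 0.7544×2.69 + 0.2456×1.03
       = 2.029 + 0.253 = 2.282 g/cm³

2.28 g/cm³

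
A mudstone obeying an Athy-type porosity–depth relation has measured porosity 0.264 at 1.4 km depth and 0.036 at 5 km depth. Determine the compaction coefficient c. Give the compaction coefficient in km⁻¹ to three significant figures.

0.553 km⁻¹

Athy: φ(d) = φ₀ e^(−cd) ⇒ φ₁/φ₂ = e^{c(d₂−d₁)} ⇒ c = ln(φ₁/φ₂)/(d₂−d₁)
c = ln(0.264/0.036) / (5 − 1.4) = ln(7.333) / 3.6 = 1.9924 / 3.6 = 0.5535 km⁻¹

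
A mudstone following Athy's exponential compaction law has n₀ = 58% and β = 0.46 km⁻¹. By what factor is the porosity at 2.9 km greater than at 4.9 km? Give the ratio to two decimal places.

2.51

n(z₁)/n(z₂) = e^(−β·z₁)/e^(−β·z₂) = e^{β(z₂−z₁)}
= exp(0.46 × 2) = exp(0.92) = 2.5093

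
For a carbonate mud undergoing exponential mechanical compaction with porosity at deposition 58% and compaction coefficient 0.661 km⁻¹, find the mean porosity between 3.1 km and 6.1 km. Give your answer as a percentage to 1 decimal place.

3.2%

⟨n⟩ = (1/(Z₂−Z₁)) ∫ n₀ e^(−kZ) dZ = n₀·(e^(−k·Z₁) − e^(−k·Z₂)) / (k·(Z₂−Z₁))
e^(−0.661×3.1) = 0.1289; e^(−0.661×6.1) = 0.0177
⟨n⟩ = 0.58 × (0.1289 − 0.0177) / (0.661 × 3) = 0.58 × 0.0560 = 0.0325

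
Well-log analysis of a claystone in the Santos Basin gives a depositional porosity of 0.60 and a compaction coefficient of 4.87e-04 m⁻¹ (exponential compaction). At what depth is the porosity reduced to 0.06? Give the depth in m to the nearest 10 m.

Working in km (1 km = 1000 m; c in km⁻¹ = c in m⁻¹ × 1000):
Invert Athy's law: d = ln(phi₀/phi) / c
d = ln(0.6/0.06) / 0.487 = ln(10) / 0.487 = 2.3026 / 0.487 = 4.728 km

4730 m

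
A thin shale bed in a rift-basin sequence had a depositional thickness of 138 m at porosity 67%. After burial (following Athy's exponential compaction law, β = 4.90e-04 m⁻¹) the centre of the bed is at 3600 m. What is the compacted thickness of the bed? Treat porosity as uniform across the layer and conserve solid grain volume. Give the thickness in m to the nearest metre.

Working in km (1 km = 1000 m; β in km⁻¹ = β in m⁻¹ × 1000):
Porosity at 3.6 km: phi = 0.67·exp(−0.49×3.6) = 0.1148
Solid-volume conservation: h(1−phi) = h₀(1−phi₀) ⇒ h = h₀·(1−phi₀)/(1−phi)
h = 0.138 × (1 − 0.67)/(1 − 0.1148) = 0.138 × 0.3728 = 0.0514 km

51 m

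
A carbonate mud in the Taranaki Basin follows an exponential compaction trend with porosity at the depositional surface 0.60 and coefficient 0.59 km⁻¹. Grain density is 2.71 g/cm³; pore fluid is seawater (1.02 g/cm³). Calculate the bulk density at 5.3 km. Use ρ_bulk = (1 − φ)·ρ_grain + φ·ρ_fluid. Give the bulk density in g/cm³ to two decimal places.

2.67 g/cm³

Porosity at depth: φ = 0.6·exp(−0.59×5.3) = 0.6×0.0438 = 0.0263
Bulk density: ρ_b = (1−φ)ρ_g + φ·ρ_f = 0.9737×2.71 + 0.0263×1.02
       = 2.639 + 0.027 = 2.666 g/cm³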